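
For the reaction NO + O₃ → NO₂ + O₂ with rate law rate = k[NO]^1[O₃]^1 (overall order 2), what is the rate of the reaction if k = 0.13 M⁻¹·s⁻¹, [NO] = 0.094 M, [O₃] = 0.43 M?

0.005255 M/s

Step 1: The rate law is rate = k[NO]^1[O₃]^1, overall order = 1+1 = 2
Step 2: Substitute values: rate = 0.13 × (0.094)^1 × (0.43)^1
Step 3: rate = 0.13 × 0.094 × 0.43 = 0.0052546 M/s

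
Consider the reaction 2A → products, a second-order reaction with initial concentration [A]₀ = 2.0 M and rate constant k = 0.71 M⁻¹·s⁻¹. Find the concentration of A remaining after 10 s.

0.1316 M

Step 1: For a second-order reaction: 1/[A] = 1/[A]₀ + kt
Step 2: 1/[A] = 1/2.0 + 0.71 × 10
Step 3: 1/[A] = 0.5 + 7.1 = 7.6
Step 4: [A] = 1/7.6 = 0.1316 M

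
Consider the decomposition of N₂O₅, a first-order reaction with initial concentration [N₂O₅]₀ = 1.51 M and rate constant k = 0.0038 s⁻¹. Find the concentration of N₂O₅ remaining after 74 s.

1.14 M

Step 1: For a first-order reaction: [N₂O₅] = [N₂O₅]₀ × e^(-kt)
Step 2: [N₂O₅] = 1.51 × e^(-0.0038 × 74)
Step 3: [N₂O₅] = 1.51 × e^(-0.2812)
Step 4: [N₂O₅] = 1.51 × 0.754877 = 1.14 M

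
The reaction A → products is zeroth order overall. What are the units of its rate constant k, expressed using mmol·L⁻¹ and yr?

mmol·L⁻¹·yr⁻¹

Step 1: For overall order n, rate = k × (concentration)^n.
Step 2: Rate has units mmol·L⁻¹·yr⁻¹; concentration term has units (mmol·L⁻¹)^0.
Step 3: k = rate / (concentration)^n, so units of k = (mmol·L⁻¹)^(1-0)·yr⁻¹ = mmol·L⁻¹·yr⁻¹.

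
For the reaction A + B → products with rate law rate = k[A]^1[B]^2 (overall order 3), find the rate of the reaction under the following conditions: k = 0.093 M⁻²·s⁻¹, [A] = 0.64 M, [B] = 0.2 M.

0.002381 M/s

Step 1: The rate law is rate = k[A]^1[B]^2, overall order = 1+2 = 3
Step 2: Substitute values: rate = 0.093 × (0.64)^1 × (0.2)^2
Step 3: rate = 0.093 × 0.64 × 0.04 = 0.0023808 M/s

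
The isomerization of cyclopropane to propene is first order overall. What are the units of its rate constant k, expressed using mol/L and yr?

yr⁻¹

Step 1: For overall order n, rate = k × (concentration)^n.
Step 2: Rate has units mol/L·yr⁻¹; concentration term has units (mol/L)^1.
Step 3: k = rate / (concentration)^n, so units of k = (mol/L)^(1-1)·yr⁻¹ = yr⁻¹.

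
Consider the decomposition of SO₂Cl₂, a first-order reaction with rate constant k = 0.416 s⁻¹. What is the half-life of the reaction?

1.666 s

Step 1: For a first-order reaction, t₁/₂ = ln(2)/k
Step 2: t₁/₂ = ln(2)/0.416
Step 3: t₁/₂ = 0.6931/0.416 = 1.666 s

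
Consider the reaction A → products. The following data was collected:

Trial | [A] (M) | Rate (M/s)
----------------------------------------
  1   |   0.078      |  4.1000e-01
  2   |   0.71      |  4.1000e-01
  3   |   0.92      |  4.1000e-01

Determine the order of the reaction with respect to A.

zeroth order (0)

Step 1: Compare trials - when concentration changes, rate stays constant.
Step 2: rate₂/rate₁ = 4.1000e-01/4.1000e-01 = 1
Step 3: [A]₂/[A]₁ = 0.71/0.078 = 9.103
Step 4: Since rate ratio ≈ (conc ratio)^0, the reaction is zeroth order.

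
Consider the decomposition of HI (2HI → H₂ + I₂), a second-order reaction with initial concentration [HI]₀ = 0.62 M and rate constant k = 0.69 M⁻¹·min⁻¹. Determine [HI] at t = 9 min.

0.1278 M

Step 1: For a second-order reaction: 1/[HI] = 1/[HI]₀ + kt
Step 2: 1/[HI] = 1/0.62 + 0.69 × 9
Step 3: 1/[HI] = 1.613 + 6.21 = 7.823
Step 4: [HI] = 1/7.823 = 0.1278 M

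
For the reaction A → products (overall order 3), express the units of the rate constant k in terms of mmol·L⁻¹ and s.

(mmol·L⁻¹)⁻²·s⁻¹

Step 1: For overall order n, rate = k × (concentration)^n.
Step 2: Rate has units mmol·L⁻¹·s⁻¹; concentration term has units (mmol·L⁻¹)^3.
Step 3: k = rate / (concentration)^n, so units of k = (mmol·L⁻¹)^(1-3)·s⁻¹ = (mmol·L⁻¹)⁻²·s⁻¹.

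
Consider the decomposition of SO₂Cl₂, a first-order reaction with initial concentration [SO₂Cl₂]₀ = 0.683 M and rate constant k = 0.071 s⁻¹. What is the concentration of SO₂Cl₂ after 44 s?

0.03004 M

Step 1: For a first-order reaction: [SO₂Cl₂] = [SO₂Cl₂]₀ × e^(-kt)
Step 2: [SO₂Cl₂] = 0.683 × e^(-0.071 × 44)
Step 3: [SO₂Cl₂] = 0.683 × e^(-3.124)
Step 4: [SO₂Cl₂] = 0.683 × 0.0439809 = 0.03004 M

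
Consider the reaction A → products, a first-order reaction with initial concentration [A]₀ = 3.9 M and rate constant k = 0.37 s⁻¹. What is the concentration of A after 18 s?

0.004996 M

Step 1: For a first-order reaction: [A] = [A]₀ × e^(-kt)
Step 2: [A] = 3.9 × e^(-0.37 × 18)
Step 3: [A] = 3.9 × e^(-6.66)
Step 4: [A] = 3.9 × 0.00128115 = 0.004996 M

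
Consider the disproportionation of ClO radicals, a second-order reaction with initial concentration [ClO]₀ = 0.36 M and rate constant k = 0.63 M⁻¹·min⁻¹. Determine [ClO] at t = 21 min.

0.06247 M

Step 1: For a second-order reaction: 1/[ClO] = 1/[ClO]₀ + kt
Step 2: 1/[ClO] = 1/0.36 + 0.63 × 21
Step 3: 1/[ClO] = 2.778 + 13.23 = 16.01
Step 4: [ClO] = 1/16.01 = 0.06247 M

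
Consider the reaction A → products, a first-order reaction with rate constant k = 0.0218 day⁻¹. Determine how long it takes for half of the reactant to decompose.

31.8 day

Step 1: For a first-order reaction, t₁/₂ = ln(2)/k
Step 2: t₁/₂ = ln(2)/0.0218
Step 3: t₁/₂ = 0.6931/0.0218 = 31.8 day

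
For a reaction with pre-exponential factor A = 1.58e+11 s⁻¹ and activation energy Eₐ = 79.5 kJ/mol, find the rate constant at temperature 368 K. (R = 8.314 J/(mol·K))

8.20e-01 s⁻¹

Step 1: Use the Arrhenius equation: k = A × exp(-Eₐ/RT)
Step 2: Convert Eₐ to J/mol: 79.5 kJ/mol = 79500 J/mol
Step 3: Calculate the exponent: -Eₐ/(RT) = -79500/(8.314 × 368) = -25.98420
Step 4: k = 1.58e+11 × exp(-25.98420)
Step 5: k = 1.58e+11 × 5.19045e-12 = 8.2009e-01 s⁻¹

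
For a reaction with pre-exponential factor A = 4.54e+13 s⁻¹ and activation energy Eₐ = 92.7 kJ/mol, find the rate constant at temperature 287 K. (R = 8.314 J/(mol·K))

6.09e-04 s⁻¹

Step 1: Use the Arrhenius equation: k = A × exp(-Eₐ/RT)
Step 2: Convert Eₐ to J/mol: 92.7 kJ/mol = 92700 J/mol
Step 3: Calculate the exponent: -Eₐ/(RT) = -92700/(8.314 × 287) = -38.84971
Step 4: k = 4.54e+13 × exp(-38.84971)
Step 5: k = 4.54e+13 × 1.34210e-17 = 6.0931e-04 s⁻¹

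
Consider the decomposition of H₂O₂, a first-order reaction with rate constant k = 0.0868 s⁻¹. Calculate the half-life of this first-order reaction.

7.986 s

Step 1: For a first-order reaction, t₁/₂ = ln(2)/k
Step 2: t₁/₂ = ln(2)/0.0868
Step 3: t₁/₂ = 0.6931/0.0868 = 7.986 s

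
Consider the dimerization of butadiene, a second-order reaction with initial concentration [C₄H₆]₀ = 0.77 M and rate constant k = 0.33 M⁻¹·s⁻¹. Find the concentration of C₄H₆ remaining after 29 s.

0.09201 M

Step 1: For a second-order reaction: 1/[C₄H₆] = 1/[C₄H₆]₀ + kt
Step 2: 1/[C₄H₆] = 1/0.77 + 0.33 × 29
Step 3: 1/[C₄H₆] = 1.299 + 9.57 = 10.87
Step 4: [C₄H₆] = 1/10.87 = 0.09201 M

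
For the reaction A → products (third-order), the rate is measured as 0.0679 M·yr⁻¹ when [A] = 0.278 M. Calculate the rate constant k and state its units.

3.16 M⁻²·yr⁻¹

Step 1: rate = k[A]^3, so k = rate / [A]^3.
Step 2: k = 0.0679 / (0.278)^3 = 0.0679 / 0.02148.
Step 3: k = 3.16 M⁻²·yr⁻¹.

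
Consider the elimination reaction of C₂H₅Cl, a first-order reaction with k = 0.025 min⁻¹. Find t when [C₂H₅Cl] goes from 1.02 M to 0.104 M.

91.33 min

Step 1: For first-order: t = ln([C₂H₅Cl]₀/[C₂H₅Cl])/k
Step 2: t = ln(1.02/0.104)/0.025
Step 3: t = ln(9.808)/0.025
Step 4: t = 2.283/0.025 = 91.33 min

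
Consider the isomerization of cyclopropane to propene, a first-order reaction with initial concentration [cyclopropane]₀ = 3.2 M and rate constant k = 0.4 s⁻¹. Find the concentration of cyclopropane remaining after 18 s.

0.002389 M

Step 1: For a first-order reaction: [cyclopropane] = [cyclopropane]₀ × e^(-kt)
Step 2: [cyclopropane] = 3.2 × e^(-0.4 × 18)
Step 3: [cyclopropane] = 3.2 × e^(-7.2)
Step 4: [cyclopropane] = 3.2 × 0.000746586 = 0.002389 M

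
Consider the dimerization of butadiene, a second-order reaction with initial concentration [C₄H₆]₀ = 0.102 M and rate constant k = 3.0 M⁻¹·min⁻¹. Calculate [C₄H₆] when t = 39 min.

0.007886 M

Step 1: For a second-order reaction: 1/[C₄H₆] = 1/[C₄H₆]₀ + kt
Step 2: 1/[C₄H₆] = 1/0.102 + 3.0 × 39
Step 3: 1/[C₄H₆] = 9.804 + 117 = 126.8
Step 4: [C₄H₆] = 1/126.8 = 0.007886 M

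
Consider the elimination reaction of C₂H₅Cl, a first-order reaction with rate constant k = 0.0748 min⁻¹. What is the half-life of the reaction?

9.267 min

Step 1: For a first-order reaction, t₁/₂ = ln(2)/k
Step 2: t₁/₂ = ln(2)/0.0748
Step 3: t₁/₂ = 0.6931/0.0748 = 9.267 min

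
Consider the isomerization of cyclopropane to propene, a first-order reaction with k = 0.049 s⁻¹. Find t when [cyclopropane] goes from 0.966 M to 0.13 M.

40.93 s

Step 1: For first-order: t = ln([cyclopropane]₀/[cyclopropane])/k
Step 2: t = ln(0.966/0.13)/0.049
Step 3: t = ln(7.431)/0.049
Step 4: t = 2.006/0.049 = 40.93 s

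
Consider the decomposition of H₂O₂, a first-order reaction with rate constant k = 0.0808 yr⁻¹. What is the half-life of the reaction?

8.579 yr

Step 1: For a first-order reaction, t₁/₂ = ln(2)/k
Step 2: t₁/₂ = ln(2)/0.0808
Step 3: t₁/₂ = 0.6931/0.0808 = 8.579 yr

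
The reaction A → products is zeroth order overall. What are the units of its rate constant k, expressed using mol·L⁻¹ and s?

mol·L⁻¹·s⁻¹

Step 1: For overall order n, rate = k × (concentration)^n.
Step 2: Rate has units mol·L⁻¹·s⁻¹; concentration term has units (mol·L⁻¹)^0.
Step 3: k = rate / (concentration)^n, so units of k = (mol·L⁻¹)^(1-0)·s⁻¹ = mol·L⁻¹·s⁻¹.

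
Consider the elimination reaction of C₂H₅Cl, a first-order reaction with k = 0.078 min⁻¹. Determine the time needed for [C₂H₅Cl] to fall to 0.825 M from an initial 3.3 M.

17.77 min

Step 1: For first-order: t = ln([C₂H₅Cl]₀/[C₂H₅Cl])/k
Step 2: t = ln(3.3/0.825)/0.078
Step 3: t = ln(4)/0.078
Step 4: t = 1.386/0.078 = 17.77 min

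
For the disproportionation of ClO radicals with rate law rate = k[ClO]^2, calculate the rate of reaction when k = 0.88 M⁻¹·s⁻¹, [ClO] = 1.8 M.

2.851 M/s

Step 1: Identify the rate law: rate = k[ClO]^2
Step 2: Substitute values: rate = 0.88 × (1.8)^2
Step 3: Calculate: rate = 0.88 × 3.24 = 2.8512 M/s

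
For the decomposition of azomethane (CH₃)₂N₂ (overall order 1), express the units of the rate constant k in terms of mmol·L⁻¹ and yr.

yr⁻¹

Step 1: For overall order n, rate = k × (concentration)^n.
Step 2: Rate has units mmol·L⁻¹·yr⁻¹; concentration term has units (mmol·L⁻¹)^1.
Step 3: k = rate / (concentration)^n, so units of k = (mmol·L⁻¹)^(1-1)·yr⁻¹ = yr⁻¹.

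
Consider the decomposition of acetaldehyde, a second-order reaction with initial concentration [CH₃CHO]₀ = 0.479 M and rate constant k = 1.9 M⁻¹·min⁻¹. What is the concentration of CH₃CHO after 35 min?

0.01458 M

Step 1: For a second-order reaction: 1/[CH₃CHO] = 1/[CH₃CHO]₀ + kt
Step 2: 1/[CH₃CHO] = 1/0.479 + 1.9 × 35
Step 3: 1/[CH₃CHO] = 2.088 + 66.5 = 68.59
Step 4: [CH₃CHO] = 1/68.59 = 0.01458 M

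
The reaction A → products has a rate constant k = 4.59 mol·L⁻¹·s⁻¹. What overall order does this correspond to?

zeroth order (0)

Step 1: The units of k for an nth-order reaction are (concentration)^(1-n)·(time)⁻¹.
Step 2: Here k has units mol·L⁻¹·s⁻¹, so the concentration exponent is 1.
Step 3: 1 - n = 1 ⇒ n = 0. The reaction is zeroth order.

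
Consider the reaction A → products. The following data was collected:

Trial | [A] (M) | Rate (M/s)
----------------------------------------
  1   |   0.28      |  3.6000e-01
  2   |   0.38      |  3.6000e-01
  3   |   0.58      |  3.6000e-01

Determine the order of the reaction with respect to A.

zeroth order (0)

Step 1: Compare trials - when concentration changes, rate stays constant.
Step 2: rate₂/rate₁ = 3.6000e-01/3.6000e-01 = 1
Step 3: [A]₂/[A]₁ = 0.38/0.28 = 1.357
Step 4: Since rate ratio ≈ (conc ratio)^0, the reaction is zeroth order.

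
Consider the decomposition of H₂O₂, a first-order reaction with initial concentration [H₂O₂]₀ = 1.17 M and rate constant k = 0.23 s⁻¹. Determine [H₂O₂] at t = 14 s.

0.04675 M

Step 1: For a first-order reaction: [H₂O₂] = [H₂O₂]₀ × e^(-kt)
Step 2: [H₂O₂] = 1.17 × e^(-0.23 × 14)
Step 3: [H₂O₂] = 1.17 × e^(-3.22)
Step 4: [H₂O₂] = 1.17 × 0.0399551 = 0.04675 M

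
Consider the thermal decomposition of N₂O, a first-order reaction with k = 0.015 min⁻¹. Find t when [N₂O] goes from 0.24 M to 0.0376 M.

123.6 min

Step 1: For first-order: t = ln([N₂O]₀/[N₂O])/k
Step 2: t = ln(0.24/0.0376)/0.015
Step 3: t = ln(6.383)/0.015
Step 4: t = 1.854/0.015 = 123.6 min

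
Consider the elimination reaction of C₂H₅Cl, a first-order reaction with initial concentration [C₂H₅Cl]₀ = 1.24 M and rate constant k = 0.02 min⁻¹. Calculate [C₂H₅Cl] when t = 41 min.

0.5461 M

Step 1: For a first-order reaction: [C₂H₅Cl] = [C₂H₅Cl]₀ × e^(-kt)
Step 2: [C₂H₅Cl] = 1.24 × e^(-0.02 × 41)
Step 3: [C₂H₅Cl] = 1.24 × e^(-0.82)
Step 4: [C₂H₅Cl] = 1.24 × 0.440432 = 0.5461 M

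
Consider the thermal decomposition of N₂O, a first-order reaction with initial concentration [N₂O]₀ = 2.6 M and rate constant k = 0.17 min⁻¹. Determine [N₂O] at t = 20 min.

0.08677 M

Step 1: For a first-order reaction: [N₂O] = [N₂O]₀ × e^(-kt)
Step 2: [N₂O] = 2.6 × e^(-0.17 × 20)
Step 3: [N₂O] = 2.6 × e^(-3.4)
Step 4: [N₂O] = 2.6 × 0.0333733 = 0.08677 M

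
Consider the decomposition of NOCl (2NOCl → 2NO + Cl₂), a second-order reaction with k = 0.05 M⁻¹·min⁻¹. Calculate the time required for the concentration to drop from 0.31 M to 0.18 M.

46.59 min

Step 1: For second-order: t = (1/[NOCl] - 1/[NOCl]₀)/k
Step 2: t = (1/0.18 - 1/0.31)/0.05
Step 3: t = (5.556 - 3.226)/0.05
Step 4: t = 2.33/0.05 = 46.59 min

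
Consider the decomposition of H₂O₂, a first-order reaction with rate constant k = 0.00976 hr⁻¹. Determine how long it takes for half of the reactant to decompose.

71.02 hr

Step 1: For a first-order reaction, t₁/₂ = ln(2)/k
Step 2: t₁/₂ = ln(2)/0.00976
Step 3: t₁/₂ = 0.6931/0.00976 = 71.02 hr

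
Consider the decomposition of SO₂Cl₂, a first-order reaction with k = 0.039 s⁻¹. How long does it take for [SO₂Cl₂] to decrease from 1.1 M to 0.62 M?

14.7 s

Step 1: For first-order: t = ln([SO₂Cl₂]₀/[SO₂Cl₂])/k
Step 2: t = ln(1.1/0.62)/0.039
Step 3: t = ln(1.774)/0.039
Step 4: t = 0.5733/0.039 = 14.7 s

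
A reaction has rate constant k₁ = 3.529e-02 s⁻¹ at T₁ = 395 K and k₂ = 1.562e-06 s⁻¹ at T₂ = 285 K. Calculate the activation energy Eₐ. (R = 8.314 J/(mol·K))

85.3 kJ/mol

Step 1: Use the two-temperature Arrhenius form: ln(k₂/k₁) = -Eₐ/R × (1/T₂ - 1/T₁)
Step 2: ln(k₂/k₁) = ln(1.562e-06/3.529e-02) = ln(4.42618e-05) = -10.0254
Step 3: 1/T₂ - 1/T₁ = 1/285 - 1/395 = 9.771264e-04 K⁻¹
Step 4: Eₐ = -R × ln(k₂/k₁) / (1/T₂ - 1/T₁) = -8.314 × -10.0254 / 9.771264e-04
Step 5: Eₐ = 8.5302e+04 J/mol = 85.3 kJ/mol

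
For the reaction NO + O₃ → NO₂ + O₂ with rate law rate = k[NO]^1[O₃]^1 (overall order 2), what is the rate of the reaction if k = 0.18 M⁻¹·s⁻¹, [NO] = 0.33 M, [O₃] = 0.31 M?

0.01841 M/s

Step 1: The rate law is rate = k[NO]^1[O₃]^1, overall order = 1+1 = 2
Step 2: Substitute values: rate = 0.18 × (0.33)^1 × (0.31)^1
Step 3: rate = 0.18 × 0.33 × 0.31 = 0.018414 M/s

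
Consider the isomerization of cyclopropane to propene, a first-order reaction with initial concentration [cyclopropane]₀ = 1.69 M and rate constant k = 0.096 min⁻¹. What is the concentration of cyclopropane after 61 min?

0.004838 M

Step 1: For a first-order reaction: [cyclopropane] = [cyclopropane]₀ × e^(-kt)
Step 2: [cyclopropane] = 1.69 × e^(-0.096 × 61)
Step 3: [cyclopropane] = 1.69 × e^(-5.856)
Step 4: [cyclopropane] = 1.69 × 0.00286267 = 0.004838 M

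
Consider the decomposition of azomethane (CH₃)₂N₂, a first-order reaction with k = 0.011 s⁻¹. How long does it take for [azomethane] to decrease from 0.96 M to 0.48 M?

63.01 s

Step 1: For first-order: t = ln([azomethane]₀/[azomethane])/k
Step 2: t = ln(0.96/0.48)/0.011
Step 3: t = ln(2)/0.011
Step 4: t = 0.6931/0.011 = 63.01 s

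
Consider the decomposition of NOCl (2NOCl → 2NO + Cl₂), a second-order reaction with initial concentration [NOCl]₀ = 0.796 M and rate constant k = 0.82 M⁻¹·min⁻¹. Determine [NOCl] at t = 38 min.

0.03085 M

Step 1: For a second-order reaction: 1/[NOCl] = 1/[NOCl]₀ + kt
Step 2: 1/[NOCl] = 1/0.796 + 0.82 × 38
Step 3: 1/[NOCl] = 1.256 + 31.16 = 32.42
Step 4: [NOCl] = 1/32.42 = 0.03085 M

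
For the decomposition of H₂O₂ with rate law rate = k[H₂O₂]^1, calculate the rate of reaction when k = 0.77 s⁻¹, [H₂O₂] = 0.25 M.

0.1925 M/s

Step 1: Identify the rate law: rate = k[H₂O₂]^1
Step 2: Substitute values: rate = 0.77 × (0.25)^1
Step 3: Calculate: rate = 0.77 × 0.25 = 0.1925 M/s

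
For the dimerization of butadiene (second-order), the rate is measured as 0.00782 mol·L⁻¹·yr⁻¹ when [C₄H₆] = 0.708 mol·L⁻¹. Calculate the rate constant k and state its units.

0.0156 (mol·L⁻¹)⁻¹·yr⁻¹

Step 1: rate = k[C₄H₆]^2, so k = rate / [C₄H₆]^2.
Step 2: k = 0.00782 / (0.708)^2 = 0.00782 / 0.5013.
Step 3: k = 0.0156 (mol·L⁻¹)⁻¹·yr⁻¹.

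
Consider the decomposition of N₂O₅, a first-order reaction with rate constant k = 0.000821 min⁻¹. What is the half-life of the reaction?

844.3 min

Step 1: For a first-order reaction, t₁/₂ = ln(2)/k
Step 2: t₁/₂ = ln(2)/0.000821
Step 3: t₁/₂ = 0.6931/0.000821 = 844.3 min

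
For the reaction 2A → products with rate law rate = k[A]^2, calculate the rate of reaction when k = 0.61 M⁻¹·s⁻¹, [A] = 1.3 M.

1.031 M/s

Step 1: Identify the rate law: rate = k[A]^2
Step 2: Substitute values: rate = 0.61 × (1.3)^2
Step 3: Calculate: rate = 0.61 × 1.69 = 1.0309 M/s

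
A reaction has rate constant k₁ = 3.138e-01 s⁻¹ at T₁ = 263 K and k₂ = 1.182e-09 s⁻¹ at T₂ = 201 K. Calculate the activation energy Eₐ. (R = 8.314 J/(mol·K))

137.5 kJ/mol

Step 1: Use the two-temperature Arrhenius form: ln(k₂/k₁) = -Eₐ/R × (1/T₂ - 1/T₁)
Step 2: ln(k₂/k₁) = ln(1.182e-09/3.138e-01) = ln(3.76673e-09) = -19.3971
Step 3: 1/T₂ - 1/T₁ = 1/201 - 1/263 = 1.172843e-03 K⁻¹
Step 4: Eₐ = -R × ln(k₂/k₁) / (1/T₂ - 1/T₁) = -8.314 × -19.3971 / 1.172843e-03
Step 5: Eₐ = 1.3750e+05 J/mol = 137.5 kJ/mol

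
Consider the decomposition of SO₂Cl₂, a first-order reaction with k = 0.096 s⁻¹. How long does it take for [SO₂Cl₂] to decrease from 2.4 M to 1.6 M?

4.224 s

Step 1: For first-order: t = ln([SO₂Cl₂]₀/[SO₂Cl₂])/k
Step 2: t = ln(2.4/1.6)/0.096
Step 3: t = ln(1.5)/0.096
Step 4: t = 0.4055/0.096 = 4.224 s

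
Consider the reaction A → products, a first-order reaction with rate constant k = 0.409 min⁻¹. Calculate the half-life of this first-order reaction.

1.695 min

Step 1: For a first-order reaction, t₁/₂ = ln(2)/k
Step 2: t₁/₂ = ln(2)/0.409
Step 3: t₁/₂ = 0.6931/0.409 = 1.695 min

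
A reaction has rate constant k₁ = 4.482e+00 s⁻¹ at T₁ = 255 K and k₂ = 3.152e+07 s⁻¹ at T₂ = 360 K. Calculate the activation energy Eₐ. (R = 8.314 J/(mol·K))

114.6 kJ/mol

Step 1: Use the two-temperature Arrhenius form: ln(k₂/k₁) = -Eₐ/R × (1/T₂ - 1/T₁)
Step 2: ln(k₂/k₁) = ln(3.152e+07/4.482e+00) = ln(7.03257e+06) = 15.7661
Step 3: 1/T₂ - 1/T₁ = 1/360 - 1/255 = -1.143791e-03 K⁻¹
Step 4: Eₐ = -R × ln(k₂/k₁) / (1/T₂ - 1/T₁) = -8.314 × 15.7661 / -1.143791e-03
Step 5: Eₐ = 1.1460e+05 J/mol = 114.6 kJ/mol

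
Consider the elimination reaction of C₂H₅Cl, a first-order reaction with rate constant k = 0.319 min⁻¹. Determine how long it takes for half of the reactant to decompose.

2.173 min

Step 1: For a first-order reaction, t₁/₂ = ln(2)/k
Step 2: t₁/₂ = ln(2)/0.319
Step 3: t₁/₂ = 0.6931/0.319 = 2.173 min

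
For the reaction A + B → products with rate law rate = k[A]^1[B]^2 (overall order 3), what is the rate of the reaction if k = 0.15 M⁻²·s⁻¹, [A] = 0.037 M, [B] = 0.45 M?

0.001124 M/s

Step 1: The rate law is rate = k[A]^1[B]^2, overall order = 1+2 = 3
Step 2: Substitute values: rate = 0.15 × (0.037)^1 × (0.45)^2
Step 3: rate = 0.15 × 0.037 × 0.2025 = 0.00112387 M/s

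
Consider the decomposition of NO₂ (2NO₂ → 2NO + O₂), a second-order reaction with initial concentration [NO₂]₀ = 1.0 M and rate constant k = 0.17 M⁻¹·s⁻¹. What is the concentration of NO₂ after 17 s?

0.2571 M

Step 1: For a second-order reaction: 1/[NO₂] = 1/[NO₂]₀ + kt
Step 2: 1/[NO₂] = 1/1.0 + 0.17 × 17
Step 3: 1/[NO₂] = 1 + 2.89 = 3.89
Step 4: [NO₂] = 1/3.89 = 0.2571 M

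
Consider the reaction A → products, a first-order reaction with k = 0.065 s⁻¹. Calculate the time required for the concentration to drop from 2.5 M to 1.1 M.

12.63 s

Step 1: For first-order: t = ln([A]₀/[A])/k
Step 2: t = ln(2.5/1.1)/0.065
Step 3: t = ln(2.273)/0.065
Step 4: t = 0.821/0.065 = 12.63 s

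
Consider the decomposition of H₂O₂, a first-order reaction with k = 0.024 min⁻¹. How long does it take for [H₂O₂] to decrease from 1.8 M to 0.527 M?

51.18 min

Step 1: For first-order: t = ln([H₂O₂]₀/[H₂O₂])/k
Step 2: t = ln(1.8/0.527)/0.024
Step 3: t = ln(3.416)/0.024
Step 4: t = 1.228/0.024 = 51.18 min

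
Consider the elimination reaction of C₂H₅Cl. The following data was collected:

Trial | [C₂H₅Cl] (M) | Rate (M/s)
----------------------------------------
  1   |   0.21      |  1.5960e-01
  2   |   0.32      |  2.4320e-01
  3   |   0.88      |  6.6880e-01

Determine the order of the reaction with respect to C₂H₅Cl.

first order (1)

Step 1: Compare trials to find order n where rate₂/rate₁ = ([C₂H₅Cl]₂/[C₂H₅Cl]₁)^n
Step 2: rate₂/rate₁ = 2.4320e-01/1.5960e-01 = 1.524
Step 3: [C₂H₅Cl]₂/[C₂H₅Cl]₁ = 0.32/0.21 = 1.524
Step 4: n = ln(1.524)/ln(1.524) = 1.00 ≈ 1
Step 5: The reaction is first order in C₂H₅Cl.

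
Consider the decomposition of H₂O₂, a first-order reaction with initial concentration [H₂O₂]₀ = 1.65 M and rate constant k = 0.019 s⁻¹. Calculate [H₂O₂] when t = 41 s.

0.7571 M

Step 1: For a first-order reaction: [H₂O₂] = [H₂O₂]₀ × e^(-kt)
Step 2: [H₂O₂] = 1.65 × e^(-0.019 × 41)
Step 3: [H₂O₂] = 1.65 × e^(-0.779)
Step 4: [H₂O₂] = 1.65 × 0.458865 = 0.7571 M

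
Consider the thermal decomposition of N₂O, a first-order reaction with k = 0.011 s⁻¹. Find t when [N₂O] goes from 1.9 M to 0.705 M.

90.13 s

Step 1: For first-order: t = ln([N₂O]₀/[N₂O])/k
Step 2: t = ln(1.9/0.705)/0.011
Step 3: t = ln(2.695)/0.011
Step 4: t = 0.9914/0.011 = 90.13 s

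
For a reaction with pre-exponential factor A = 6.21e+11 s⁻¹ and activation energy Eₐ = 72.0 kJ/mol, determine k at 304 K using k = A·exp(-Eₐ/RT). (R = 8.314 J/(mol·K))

2.64e-01 s⁻¹

Step 1: Use the Arrhenius equation: k = A × exp(-Eₐ/RT)
Step 2: Convert Eₐ to J/mol: 72.0 kJ/mol = 72000 J/mol
Step 3: Calculate the exponent: -Eₐ/(RT) = -72000/(8.314 × 304) = -28.48714
Step 4: k = 6.21e+11 × exp(-28.48714)
Step 5: k = 6.21e+11 × 4.24808e-13 = 2.6381e-01 s⁻¹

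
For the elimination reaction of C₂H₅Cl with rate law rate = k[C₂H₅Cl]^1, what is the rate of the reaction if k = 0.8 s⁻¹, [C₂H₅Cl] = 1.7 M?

1.36 M/s

Step 1: Identify the rate law: rate = k[C₂H₅Cl]^1
Step 2: Substitute values: rate = 0.8 × (1.7)^1
Step 3: Calculate: rate = 0.8 × 1.7 = 1.36 M/s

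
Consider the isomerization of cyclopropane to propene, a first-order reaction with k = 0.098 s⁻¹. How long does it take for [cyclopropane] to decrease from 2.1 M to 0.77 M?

10.24 s

Step 1: For first-order: t = ln([cyclopropane]₀/[cyclopropane])/k
Step 2: t = ln(2.1/0.77)/0.098
Step 3: t = ln(2.727)/0.098
Step 4: t = 1.003/0.098 = 10.24 s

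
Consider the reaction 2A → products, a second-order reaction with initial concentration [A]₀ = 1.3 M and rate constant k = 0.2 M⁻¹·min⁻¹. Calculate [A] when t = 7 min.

0.461 M

Step 1: For a second-order reaction: 1/[A] = 1/[A]₀ + kt
Step 2: 1/[A] = 1/1.3 + 0.2 × 7
Step 3: 1/[A] = 0.7692 + 1.4 = 2.169
Step 4: [A] = 1/2.169 = 0.461 M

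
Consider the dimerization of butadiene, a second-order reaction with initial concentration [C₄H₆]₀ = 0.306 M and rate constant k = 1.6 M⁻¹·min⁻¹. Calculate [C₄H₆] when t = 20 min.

0.02835 M

Step 1: For a second-order reaction: 1/[C₄H₆] = 1/[C₄H₆]₀ + kt
Step 2: 1/[C₄H₆] = 1/0.306 + 1.6 × 20
Step 3: 1/[C₄H₆] = 3.268 + 32 = 35.27
Step 4: [C₄H₆] = 1/35.27 = 0.02835 M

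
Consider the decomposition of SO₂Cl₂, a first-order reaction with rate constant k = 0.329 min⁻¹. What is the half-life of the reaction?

2.107 min

Step 1: For a first-order reaction, t₁/₂ = ln(2)/k
Step 2: t₁/₂ = ln(2)/0.329
Step 3: t₁/₂ = 0.6931/0.329 = 2.107 min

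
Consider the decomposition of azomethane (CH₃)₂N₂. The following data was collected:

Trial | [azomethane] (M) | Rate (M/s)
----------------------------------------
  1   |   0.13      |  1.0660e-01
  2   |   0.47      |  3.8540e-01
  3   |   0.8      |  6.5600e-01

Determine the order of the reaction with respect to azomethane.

first order (1)

Step 1: Compare trials to find order n where rate₂/rate₁ = ([azomethane]₂/[azomethane]₁)^n
Step 2: rate₂/rate₁ = 3.8540e-01/1.0660e-01 = 3.615
Step 3: [azomethane]₂/[azomethane]₁ = 0.47/0.13 = 3.615
Step 4: n = ln(3.615)/ln(3.615) = 1.00 ≈ 1
Step 5: The reaction is first order in azomethane.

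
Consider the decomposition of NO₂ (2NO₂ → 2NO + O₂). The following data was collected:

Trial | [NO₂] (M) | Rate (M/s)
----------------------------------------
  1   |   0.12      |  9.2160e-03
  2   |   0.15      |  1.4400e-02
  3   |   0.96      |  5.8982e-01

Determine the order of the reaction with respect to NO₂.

second order (2)

Step 1: Compare trials to find order n where rate₂/rate₁ = ([NO₂]₂/[NO₂]₁)^n
Step 2: rate₂/rate₁ = 1.4400e-02/9.2160e-03 = 1.562
Step 3: [NO₂]₂/[NO₂]₁ = 0.15/0.12 = 1.25
Step 4: n = ln(1.562)/ln(1.25) = 2.00 ≈ 2
Step 5: The reaction is second order in NO₂.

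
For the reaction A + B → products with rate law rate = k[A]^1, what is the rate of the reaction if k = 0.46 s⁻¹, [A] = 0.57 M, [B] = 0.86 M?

0.2622 M/s

Step 1: The rate law is rate = k[A]^1
Step 2: Note that the rate does not depend on [B] (zero order in B).
Step 3: rate = 0.46 × (0.57)^1 = 0.2622 M/s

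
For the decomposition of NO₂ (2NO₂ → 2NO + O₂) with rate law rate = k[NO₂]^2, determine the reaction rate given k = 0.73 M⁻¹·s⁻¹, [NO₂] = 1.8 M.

2.365 M/s

Step 1: Identify the rate law: rate = k[NO₂]^2
Step 2: Substitute values: rate = 0.73 × (1.8)^2
Step 3: Calculate: rate = 0.73 × 3.24 = 2.3652 M/s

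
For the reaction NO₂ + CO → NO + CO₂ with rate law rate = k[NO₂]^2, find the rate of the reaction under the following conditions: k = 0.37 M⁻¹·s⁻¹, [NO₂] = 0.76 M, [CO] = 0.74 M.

0.2137 M/s

Step 1: The rate law is rate = k[NO₂]^2
Step 2: Note that the rate does not depend on [CO] (zero order in CO).
Step 3: rate = 0.37 × (0.76)^2 = 0.213712 M/s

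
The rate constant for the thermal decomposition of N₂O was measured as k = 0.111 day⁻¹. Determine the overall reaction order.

first order (1)

Step 1: The units of k for an nth-order reaction are (concentration)^(1-n)·(time)⁻¹.
Step 2: Here k has units day⁻¹, so the concentration exponent is 0.
Step 3: 1 - n = 0 ⇒ n = 1. The reaction is first order.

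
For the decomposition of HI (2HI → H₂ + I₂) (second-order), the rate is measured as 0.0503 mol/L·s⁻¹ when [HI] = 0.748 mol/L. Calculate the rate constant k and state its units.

0.0899 (mol/L)⁻¹·s⁻¹

Step 1: rate = k[HI]^2, so k = rate / [HI]^2.
Step 2: k = 0.0503 / (0.748)^2 = 0.0503 / 0.5595.
Step 3: k = 0.0899 (mol/L)⁻¹·s⁻¹.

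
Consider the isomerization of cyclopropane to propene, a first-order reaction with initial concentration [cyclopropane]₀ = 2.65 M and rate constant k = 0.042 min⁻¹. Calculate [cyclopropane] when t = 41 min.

0.4736 M

Step 1: For a first-order reaction: [cyclopropane] = [cyclopropane]₀ × e^(-kt)
Step 2: [cyclopropane] = 2.65 × e^(-0.042 × 41)
Step 3: [cyclopropane] = 2.65 × e^(-1.722)
Step 4: [cyclopropane] = 2.65 × 0.178708 = 0.4736 M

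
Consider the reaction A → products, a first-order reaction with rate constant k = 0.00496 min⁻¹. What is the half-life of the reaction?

139.7 min

Step 1: For a first-order reaction, t₁/₂ = ln(2)/k
Step 2: t₁/₂ = ln(2)/0.00496
Step 3: t₁/₂ = 0.6931/0.00496 = 139.7 min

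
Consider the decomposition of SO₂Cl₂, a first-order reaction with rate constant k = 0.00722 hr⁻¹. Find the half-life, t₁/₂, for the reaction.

96 hr

Step 1: For a first-order reaction, t₁/₂ = ln(2)/k
Step 2: t₁/₂ = ln(2)/0.00722
Step 3: t₁/₂ = 0.6931/0.00722 = 96 hr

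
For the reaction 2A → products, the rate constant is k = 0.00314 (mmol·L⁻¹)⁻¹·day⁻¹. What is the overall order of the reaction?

second order (2)

Step 1: The units of k for an nth-order reaction are (concentration)^(1-n)·(time)⁻¹.
Step 2: Here k has units (mmol·L⁻¹)⁻¹·day⁻¹, so the concentration exponent is -1.
Step 3: 1 - n = -1 ⇒ n = 2. The reaction is second order.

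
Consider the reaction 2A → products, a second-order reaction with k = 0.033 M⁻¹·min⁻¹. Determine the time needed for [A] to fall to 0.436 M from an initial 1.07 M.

41.18 min

Step 1: For second-order: t = (1/[A] - 1/[A]₀)/k
Step 2: t = (1/0.436 - 1/1.07)/0.033
Step 3: t = (2.294 - 0.9346)/0.033
Step 4: t = 1.359/0.033 = 41.18 min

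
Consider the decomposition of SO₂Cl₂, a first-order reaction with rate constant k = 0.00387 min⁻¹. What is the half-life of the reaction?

179.1 min

Step 1: For a first-order reaction, t₁/₂ = ln(2)/k
Step 2: t₁/₂ = ln(2)/0.00387
Step 3: t₁/₂ = 0.6931/0.00387 = 179.1 min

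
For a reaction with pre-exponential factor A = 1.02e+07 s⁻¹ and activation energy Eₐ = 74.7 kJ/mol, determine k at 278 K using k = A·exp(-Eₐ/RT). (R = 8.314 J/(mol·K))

9.38e-08 s⁻¹

Step 1: Use the Arrhenius equation: k = A × exp(-Eₐ/RT)
Step 2: Convert Eₐ to J/mol: 74.7 kJ/mol = 74700 J/mol
Step 3: Calculate the exponent: -Eₐ/(RT) = -74700/(8.314 × 278) = -32.31959
Step 4: k = 1.02e+07 × exp(-32.31959)
Step 5: k = 1.02e+07 × 9.19984e-15 = 9.3838e-08 s⁻¹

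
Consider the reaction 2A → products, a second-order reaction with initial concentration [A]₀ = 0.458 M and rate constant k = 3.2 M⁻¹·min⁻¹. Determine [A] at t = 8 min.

0.03599 M

Step 1: For a second-order reaction: 1/[A] = 1/[A]₀ + kt
Step 2: 1/[A] = 1/0.458 + 3.2 × 8
Step 3: 1/[A] = 2.183 + 25.6 = 27.78
Step 4: [A] = 1/27.78 = 0.03599 M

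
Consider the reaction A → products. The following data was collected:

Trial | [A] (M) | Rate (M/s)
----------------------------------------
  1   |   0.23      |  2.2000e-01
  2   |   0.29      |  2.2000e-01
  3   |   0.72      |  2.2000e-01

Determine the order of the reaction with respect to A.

zeroth order (0)

Step 1: Compare trials - when concentration changes, rate stays constant.
Step 2: rate₂/rate₁ = 2.2000e-01/2.2000e-01 = 1
Step 3: [A]₂/[A]₁ = 0.29/0.23 = 1.261
Step 4: Since rate ratio ≈ (conc ratio)^0, the reaction is zeroth order.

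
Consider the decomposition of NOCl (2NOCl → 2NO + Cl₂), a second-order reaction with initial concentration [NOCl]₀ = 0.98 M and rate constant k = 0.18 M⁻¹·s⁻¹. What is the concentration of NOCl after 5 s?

0.5207 M

Step 1: For a second-order reaction: 1/[NOCl] = 1/[NOCl]₀ + kt
Step 2: 1/[NOCl] = 1/0.98 + 0.18 × 5
Step 3: 1/[NOCl] = 1.02 + 0.9 = 1.92
Step 4: [NOCl] = 1/1.92 = 0.5207 M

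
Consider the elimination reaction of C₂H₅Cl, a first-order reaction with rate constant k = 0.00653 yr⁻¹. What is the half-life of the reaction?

106.1 yr

Step 1: For a first-order reaction, t₁/₂ = ln(2)/k
Step 2: t₁/₂ = ln(2)/0.00653
Step 3: t₁/₂ = 0.6931/0.00653 = 106.1 yr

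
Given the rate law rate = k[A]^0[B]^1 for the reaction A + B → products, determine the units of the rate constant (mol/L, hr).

hr⁻¹

Step 1: Overall order = 0 + 1 = 1.
Step 2: rate has units mol/L·hr⁻¹; [A]^0[B]^1 has units (mol/L)^1.
Step 3: k = rate/([A]^0[B]^1), so units of k = (mol/L)^(1-1)·hr⁻¹ = hr⁻¹.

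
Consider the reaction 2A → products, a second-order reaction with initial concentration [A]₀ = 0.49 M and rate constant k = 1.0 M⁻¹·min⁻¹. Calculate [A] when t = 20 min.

0.04537 M

Step 1: For a second-order reaction: 1/[A] = 1/[A]₀ + kt
Step 2: 1/[A] = 1/0.49 + 1.0 × 20
Step 3: 1/[A] = 2.041 + 20 = 22.04
Step 4: [A] = 1/22.04 = 0.04537 M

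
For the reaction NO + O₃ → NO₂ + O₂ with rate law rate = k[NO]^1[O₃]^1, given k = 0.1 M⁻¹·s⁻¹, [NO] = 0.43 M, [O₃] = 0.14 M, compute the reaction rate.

0.00602 M/s

Step 1: The rate law is rate = k[NO]^1[O₃]^1
Step 2: Substitute: rate = 0.1 × (0.43)^1 × (0.14)^1
Step 3: rate = 0.1 × 0.43 × 0.14 = 0.00602 M/s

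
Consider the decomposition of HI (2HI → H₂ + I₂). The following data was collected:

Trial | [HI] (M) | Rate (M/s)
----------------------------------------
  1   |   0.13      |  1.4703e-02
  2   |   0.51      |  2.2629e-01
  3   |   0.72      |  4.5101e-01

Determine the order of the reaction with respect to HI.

second order (2)

Step 1: Compare trials to find order n where rate₂/rate₁ = ([HI]₂/[HI]₁)^n
Step 2: rate₂/rate₁ = 2.2629e-01/1.4703e-02 = 15.39
Step 3: [HI]₂/[HI]₁ = 0.51/0.13 = 3.923
Step 4: n = ln(15.39)/ln(3.923) = 2.00 ≈ 2
Step 5: The reaction is second order in HI.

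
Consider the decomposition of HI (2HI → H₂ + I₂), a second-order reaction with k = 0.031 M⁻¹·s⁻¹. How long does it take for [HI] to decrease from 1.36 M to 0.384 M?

60.29 s

Step 1: For second-order: t = (1/[HI] - 1/[HI]₀)/k
Step 2: t = (1/0.384 - 1/1.36)/0.031
Step 3: t = (2.604 - 0.7353)/0.031
Step 4: t = 1.869/0.031 = 60.29 s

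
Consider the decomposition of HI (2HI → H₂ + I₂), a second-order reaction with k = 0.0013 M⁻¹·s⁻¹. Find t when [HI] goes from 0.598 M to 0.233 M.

2015 s

Step 1: For second-order: t = (1/[HI] - 1/[HI]₀)/k
Step 2: t = (1/0.233 - 1/0.598)/0.0013
Step 3: t = (4.292 - 1.672)/0.0013
Step 4: t = 2.62/0.0013 = 2015 s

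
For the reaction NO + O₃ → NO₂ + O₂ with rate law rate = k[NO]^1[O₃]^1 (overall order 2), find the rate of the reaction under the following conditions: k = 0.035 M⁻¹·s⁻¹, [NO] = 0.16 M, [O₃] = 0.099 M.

0.0005544 M/s

Step 1: The rate law is rate = k[NO]^1[O₃]^1, overall order = 1+1 = 2
Step 2: Substitute values: rate = 0.035 × (0.16)^1 × (0.099)^1
Step 3: rate = 0.035 × 0.16 × 0.099 = 0.0005544 M/s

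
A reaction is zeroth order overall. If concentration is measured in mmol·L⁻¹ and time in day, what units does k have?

mmol·L⁻¹·day⁻¹

Step 1: For overall order n, rate = k × (concentration)^n.
Step 2: Rate has units mmol·L⁻¹·day⁻¹; concentration term has units (mmol·L⁻¹)^0.
Step 3: k = rate / (concentration)^n, so units of k = (mmol·L⁻¹)^(1-0)·day⁻¹ = mmol·L⁻¹·day⁻¹.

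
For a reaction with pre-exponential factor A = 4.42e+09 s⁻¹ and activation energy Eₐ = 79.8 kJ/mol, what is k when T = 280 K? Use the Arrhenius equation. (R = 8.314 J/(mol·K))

5.73e-06 s⁻¹

Step 1: Use the Arrhenius equation: k = A × exp(-Eₐ/RT)
Step 2: Convert Eₐ to J/mol: 79.8 kJ/mol = 79800 J/mol
Step 3: Calculate the exponent: -Eₐ/(RT) = -79800/(8.314 × 280) = -34.27953
Step 4: k = 4.42e+09 × exp(-34.27953)
Step 5: k = 4.42e+09 × 1.29595e-15 = 5.7281e-06 s⁻¹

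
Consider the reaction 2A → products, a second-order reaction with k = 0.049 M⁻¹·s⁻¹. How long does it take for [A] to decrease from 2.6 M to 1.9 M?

2.892 s

Step 1: For second-order: t = (1/[A] - 1/[A]₀)/k
Step 2: t = (1/1.9 - 1/2.6)/0.049
Step 3: t = (0.5263 - 0.3846)/0.049
Step 4: t = 0.1417/0.049 = 2.892 s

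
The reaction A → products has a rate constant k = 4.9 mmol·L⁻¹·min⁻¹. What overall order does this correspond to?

zeroth order (0)

Step 1: The units of k for an nth-order reaction are (concentration)^(1-n)·(time)⁻¹.
Step 2: Here k has units mmol·L⁻¹·min⁻¹, so the concentration exponent is 1.
Step 3: 1 - n = 1 ⇒ n = 0. The reaction is zeroth order.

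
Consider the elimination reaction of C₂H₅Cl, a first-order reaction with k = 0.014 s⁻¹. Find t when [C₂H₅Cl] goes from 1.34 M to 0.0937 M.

190 s

Step 1: For first-order: t = ln([C₂H₅Cl]₀/[C₂H₅Cl])/k
Step 2: t = ln(1.34/0.0937)/0.014
Step 3: t = ln(14.3)/0.014
Step 4: t = 2.66/0.014 = 190 s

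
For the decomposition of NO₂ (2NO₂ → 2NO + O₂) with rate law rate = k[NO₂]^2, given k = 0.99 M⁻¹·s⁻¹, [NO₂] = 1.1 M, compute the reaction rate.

1.198 M/s

Step 1: Identify the rate law: rate = k[NO₂]^2
Step 2: Substitute values: rate = 0.99 × (1.1)^2
Step 3: Calculate: rate = 0.99 × 1.21 = 1.1979 M/s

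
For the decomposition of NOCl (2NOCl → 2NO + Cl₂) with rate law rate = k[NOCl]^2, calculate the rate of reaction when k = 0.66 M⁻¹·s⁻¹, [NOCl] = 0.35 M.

0.08085 M/s

Step 1: Identify the rate law: rate = k[NOCl]^2
Step 2: Substitute values: rate = 0.66 × (0.35)^2
Step 3: Calculate: rate = 0.66 × 0.1225 = 0.08085 M/s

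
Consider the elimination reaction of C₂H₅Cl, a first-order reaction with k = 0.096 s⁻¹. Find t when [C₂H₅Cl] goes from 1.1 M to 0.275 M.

14.44 s

Step 1: For first-order: t = ln([C₂H₅Cl]₀/[C₂H₅Cl])/k
Step 2: t = ln(1.1/0.275)/0.096
Step 3: t = ln(4)/0.096
Step 4: t = 1.386/0.096 = 14.44 s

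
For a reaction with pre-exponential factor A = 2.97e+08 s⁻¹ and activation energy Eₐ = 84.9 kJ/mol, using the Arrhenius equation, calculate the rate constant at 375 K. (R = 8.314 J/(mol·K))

4.43e-04 s⁻¹

Step 1: Use the Arrhenius equation: k = A × exp(-Eₐ/RT)
Step 2: Convert Eₐ to J/mol: 84.9 kJ/mol = 84900 J/mol
Step 3: Calculate the exponent: -Eₐ/(RT) = -84900/(8.314 × 375) = -27.23118
Step 4: k = 2.97e+08 × exp(-27.23118)
Step 5: k = 2.97e+08 × 1.49159e-12 = 4.4300e-04 s⁻¹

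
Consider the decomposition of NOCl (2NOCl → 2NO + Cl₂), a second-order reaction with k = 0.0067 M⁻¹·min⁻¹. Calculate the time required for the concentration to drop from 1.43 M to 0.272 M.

444.4 min

Step 1: For second-order: t = (1/[NOCl] - 1/[NOCl]₀)/k
Step 2: t = (1/0.272 - 1/1.43)/0.0067
Step 3: t = (3.676 - 0.6993)/0.0067
Step 4: t = 2.977/0.0067 = 444.4 min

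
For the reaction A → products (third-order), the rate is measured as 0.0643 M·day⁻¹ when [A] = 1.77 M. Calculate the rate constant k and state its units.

0.0116 M⁻²·day⁻¹

Step 1: rate = k[A]^3, so k = rate / [A]^3.
Step 2: k = 0.0643 / (1.77)^3 = 0.0643 / 5.545.
Step 3: k = 0.0116 M⁻²·day⁻¹.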